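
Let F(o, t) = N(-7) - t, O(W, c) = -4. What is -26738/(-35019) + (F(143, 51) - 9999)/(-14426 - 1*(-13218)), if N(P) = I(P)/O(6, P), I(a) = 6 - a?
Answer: 1537417063/169211808 ≈ 9.0858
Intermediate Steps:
N(P) = -3/2 + P/4 (N(P) = (6 - P)/(-4) = (6 - P)*(-1/4) = -3/2 + P/4)
F(o, t) = -13/4 - t (F(o, t) = (-3/2 + (1/4)*(-7)) - t = (-3/2 - 7/4) - t = -13/4 - t)
-26738/(-35019) + (F(143, 51) - 9999)/(-14426 - 1*(-13218)) = -26738/(-35019) + ((-13/4 - 1*51) - 9999)/(-14426 - 1*(-13218)) = -26738*(-1/35019) + ((-13/4 - 51) - 9999)/(-14426 + 13218) = 26738/35019 + (-217/4 - 9999)/(-1208) = 26738/35019 - 40213/4*(-1/1208) = 26738/35019 + 40213/4832 = 1537417063/169211808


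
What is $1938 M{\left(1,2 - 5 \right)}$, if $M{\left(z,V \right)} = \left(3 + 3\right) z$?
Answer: $11628$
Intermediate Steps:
$M{\left(z,V \right)} = 6 z$
$1938 M{\left(1,2 - 5 \right)} = 1938 \cdot 6 \cdot 1 = 1938 \cdot 6 = 11628$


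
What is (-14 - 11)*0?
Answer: 0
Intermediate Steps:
(-14 - 11)*0 = -25*0 = 0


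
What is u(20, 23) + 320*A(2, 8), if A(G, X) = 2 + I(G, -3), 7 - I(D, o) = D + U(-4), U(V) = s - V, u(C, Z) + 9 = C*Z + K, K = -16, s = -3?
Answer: 2355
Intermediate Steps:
u(C, Z) = -25 + C*Z (u(C, Z) = -9 + (C*Z - 16) = -9 + (-16 + C*Z) = -25 + C*Z)
U(V) = -3 - V
I(D, o) = 6 - D (I(D, o) = 7 - (D + (-3 - 1*(-4))) = 7 - (D + (-3 + 4)) = 7 - (D + 1) = 7 - (1 + D) = 7 + (-1 - D) = 6 - D)
A(G, X) = 8 - G (A(G, X) = 2 + (6 - G) = 8 - G)
u(20, 23) + 320*A(2, 8) = (-25 + 20*23) + 320*(8 - 1*2) = (-25 + 460) + 320*(8 - 2) = 435 + 320*6 = 435 + 1920 = 2355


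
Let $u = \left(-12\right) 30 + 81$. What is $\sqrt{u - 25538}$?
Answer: $i \sqrt{25817} \approx 160.68 i$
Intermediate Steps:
$u = -279$ ($u = -360 + 81 = -279$)
$\sqrt{u - 25538} = \sqrt{-279 - 25538} = \sqrt{-25817} = i \sqrt{25817}$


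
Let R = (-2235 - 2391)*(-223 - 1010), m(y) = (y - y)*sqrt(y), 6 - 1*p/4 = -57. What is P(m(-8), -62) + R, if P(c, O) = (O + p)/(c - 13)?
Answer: 74149964/13 ≈ 5.7038e+6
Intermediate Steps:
p = 252 (p = 24 - 4*(-57) = 24 + 228 = 252)
m(y) = 0 (m(y) = 0*sqrt(y) = 0)
P(c, O) = (252 + O)/(-13 + c) (P(c, O) = (O + 252)/(c - 13) = (252 + O)/(-13 + c))
R = 5703858 (R = -4626*(-1233) = 5703858)
P(m(-8), -62) + R = (252 - 62)/(-13 + 0) + 5703858 = 190/(-13) + 5703858 = -1/13*190 + 5703858 = -190/13 + 5703858 = 74149964/13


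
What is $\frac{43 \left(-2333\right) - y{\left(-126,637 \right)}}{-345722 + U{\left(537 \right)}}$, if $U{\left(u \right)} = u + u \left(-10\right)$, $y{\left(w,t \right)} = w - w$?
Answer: $\frac{100319}{350555} \approx 0.28617$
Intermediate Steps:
$y{\left(w,t \right)} = 0$
$U{\left(u \right)} = - 9 u$ ($U{\left(u \right)} = u - 10 u = - 9 u$)
$\frac{43 \left(-2333\right) - y{\left(-126,637 \right)}}{-345722 + U{\left(537 \right)}} = \frac{43 \left(-2333\right) - 0}{-345722 - 4833} = \frac{-100319 + 0}{-345722 - 4833} = - \frac{100319}{-350555} = \left(-100319\right) \left(- \frac{1}{350555}\right) = \frac{100319}{350555}$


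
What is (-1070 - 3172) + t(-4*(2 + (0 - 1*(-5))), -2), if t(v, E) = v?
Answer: -4270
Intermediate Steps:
(-1070 - 3172) + t(-4*(2 + (0 - 1*(-5))), -2) = (-1070 - 3172) - 4*(2 + (0 - 1*(-5))) = -4242 - 4*(2 + (0 + 5)) = -4242 - 4*(2 + 5) = -4242 - 4*7 = -4242 - 28 = -4270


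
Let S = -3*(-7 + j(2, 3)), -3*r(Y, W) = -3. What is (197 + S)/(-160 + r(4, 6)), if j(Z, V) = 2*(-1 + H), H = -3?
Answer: -242/159 ≈ -1.5220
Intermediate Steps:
r(Y, W) = 1 (r(Y, W) = -⅓*(-3) = 1)
j(Z, V) = -8 (j(Z, V) = 2*(-1 - 3) = 2*(-4) = -8)
S = 45 (S = -3*(-7 - 8) = -3*(-15) = 45)
(197 + S)/(-160 + r(4, 6)) = (197 + 45)/(-160 + 1) = 242/(-159) = 242*(-1/159) = -242/159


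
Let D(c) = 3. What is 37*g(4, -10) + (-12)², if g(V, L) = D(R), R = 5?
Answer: 255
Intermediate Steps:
g(V, L) = 3
37*g(4, -10) + (-12)² = 37*3 + (-12)² = 111 + 144 = 255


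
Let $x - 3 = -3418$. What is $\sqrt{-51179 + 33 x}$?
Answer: $i \sqrt{163874} \approx 404.81 i$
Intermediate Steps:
$x = -3415$ ($x = 3 - 3418 = -3415$)
$\sqrt{-51179 + 33 x} = \sqrt{-51179 + 33 \left(-3415\right)} = \sqrt{-51179 - 112695} = \sqrt{-163874} = i \sqrt{163874}$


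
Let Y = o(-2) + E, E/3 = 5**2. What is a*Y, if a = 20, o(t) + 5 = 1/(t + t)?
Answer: 1395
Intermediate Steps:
o(t) = -5 + 1/(2*t) (o(t) = -5 + 1/(t + t) = -5 + 1/(2*t))
E = 75 (E = 3*5**2 = 3*25 = 75)
Y = 279/4 (Y = (-5 + (1/2)/(-2)) + 75 = (-5 + (1/2)*(-1/2)) + 75 = (-5 - 1/4) + 75 = -21/4 + 75 = 279/4 ≈ 69.750)
a*Y = 20*(279/4) = 1395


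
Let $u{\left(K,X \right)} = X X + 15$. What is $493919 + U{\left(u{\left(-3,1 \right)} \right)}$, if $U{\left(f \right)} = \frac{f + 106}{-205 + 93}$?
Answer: $\frac{27659403}{56} \approx 4.9392 \cdot 10^{5}$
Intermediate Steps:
$u{\left(K,X \right)} = 15 + X^{2}$ ($u{\left(K,X \right)} = X^{2} + 15 = 15 + X^{2}$)
$U{\left(f \right)} = - \frac{53}{56} - \frac{f}{112}$ ($U{\left(f \right)} = \frac{106 + f}{-112} = \left(106 + f\right) \left(- \frac{1}{112}\right) = - \frac{53}{56} - \frac{f}{112}$)
$493919 + U{\left(u{\left(-3,1 \right)} \right)} = 493919 - \left(\frac{53}{56} + \frac{15 + 1^{2}}{112}\right) = 493919 - \left(\frac{53}{56} + \frac{15 + 1}{112}\right) = 493919 - \frac{61}{56} = \frac{27659403}{56}$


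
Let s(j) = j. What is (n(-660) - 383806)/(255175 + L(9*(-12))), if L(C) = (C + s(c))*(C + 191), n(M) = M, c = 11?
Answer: -192233/123562 ≈ -1.5558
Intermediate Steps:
L(C) = (11 + C)*(191 + C) (L(C) = (C + 11)*(C + 191) = (11 + C)*(191 + C))
(n(-660) - 383806)/(255175 + L(9*(-12))) = (-660 - 383806)/(255175 + (2101 + (9*(-12))**2 + 202*(9*(-12)))) = -384466/(255175 + (2101 + (-108)**2 + 202*(-108))) = -384466/(255175 + (2101 + 11664 - 21816)) = -384466/(255175 - 8051) = -384466/247124 = -384466*1/247124 = -192233/123562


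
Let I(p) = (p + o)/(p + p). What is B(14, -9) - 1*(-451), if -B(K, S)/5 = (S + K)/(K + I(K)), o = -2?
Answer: 45376/101 ≈ 449.27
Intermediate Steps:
I(p) = (-2 + p)/(2*p) (I(p) = (p - 2)/(p + p) = (-2 + p)/((2*p)) = (-2 + p)*(1/(2*p)) = (-2 + p)/(2*p))
B(K, S) = -5*(K + S)/(K + (-2 + K)/(2*K)) (B(K, S) = -5*(S + K)/(K + (-2 + K)/(2*K)) = -5*(K + S)/(K + (-2 + K)/(2*K)))
B(14, -9) - 1*(-451) = -10*14*(14 - 9)/(-2 + 14 + 2*14²) - 1*(-451) = -10*14*5/(-2 + 14 + 2*196) + 451 = -10*14*5/(-2 + 14 + 392) + 451 = -10*14*5/404 + 451 = -10*14*1/404*5 + 451 = -175/101 + 451 = 45376/101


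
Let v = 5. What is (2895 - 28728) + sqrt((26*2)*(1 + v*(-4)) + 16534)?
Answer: -25833 + sqrt(15546) ≈ -25708.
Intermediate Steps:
(2895 - 28728) + sqrt((26*2)*(1 + v*(-4)) + 16534) = (2895 - 28728) + sqrt((26*2)*(1 + 5*(-4)) + 16534) = -25833 + sqrt(52*(1 - 20) + 16534) = -25833 + sqrt(52*(-19) + 16534) = -25833 + sqrt(-988 + 16534) = -25833 + sqrt(15546)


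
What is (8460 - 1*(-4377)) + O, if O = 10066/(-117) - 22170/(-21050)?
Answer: 3140631004/246285 ≈ 12752.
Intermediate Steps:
O = -20929541/246285 (O = 10066*(-1/117) - 22170*(-1/21050) = -10066/117 + 2217/2105 = -20929541/246285 ≈ -84.981)
(8460 - 1*(-4377)) + O = (8460 - 1*(-4377)) - 20929541/246285 = (8460 + 4377) - 20929541/246285 = 12837 - 20929541/246285 = 3140631004/246285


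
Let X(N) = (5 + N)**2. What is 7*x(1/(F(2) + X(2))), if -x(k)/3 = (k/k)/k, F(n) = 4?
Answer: -1113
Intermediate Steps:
x(k) = -3/k (x(k) = -3*k/k/k = -3/k)
7*x(1/(F(2) + X(2))) = 7*(-(12 + 3*(5 + 2)**2)) = 7*(-3/(1/(4 + 7**2))) = 7*(-3/(1/(4 + 49))) = 7*(-3/(1/53)) = 7*(-3/1/53) = 7*(-3*53) = 7*(-159) = -1113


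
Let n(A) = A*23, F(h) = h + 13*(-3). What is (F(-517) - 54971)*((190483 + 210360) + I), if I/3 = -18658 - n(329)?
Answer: -17889022536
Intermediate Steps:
F(h) = -39 + h (F(h) = h - 39 = -39 + h)
n(A) = 23*A
I = -78675 (I = 3*(-18658 - 23*329) = 3*(-18658 - 1*7567) = 3*(-18658 - 7567) = 3*(-26225) = -78675)
(F(-517) - 54971)*((190483 + 210360) + I) = ((-39 - 517) - 54971)*((190483 + 210360) - 78675) = (-556 - 54971)*(400843 - 78675) = -55527*322168 = -17889022536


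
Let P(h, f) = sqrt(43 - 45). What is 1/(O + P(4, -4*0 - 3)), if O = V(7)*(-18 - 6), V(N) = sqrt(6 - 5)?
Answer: -12/289 - I*sqrt(2)/578 ≈ -0.041523 - 0.0024467*I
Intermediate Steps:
V(N) = 1 (V(N) = sqrt(1) = 1)
P(h, f) = I*sqrt(2) (P(h, f) = sqrt(-2) = I*sqrt(2))
O = -24 (O = 1*(-18 - 6) = 1*(-24) = -24)
1/(O + P(4, -4*0 - 3)) = 1/(-24 + I*sqrt(2))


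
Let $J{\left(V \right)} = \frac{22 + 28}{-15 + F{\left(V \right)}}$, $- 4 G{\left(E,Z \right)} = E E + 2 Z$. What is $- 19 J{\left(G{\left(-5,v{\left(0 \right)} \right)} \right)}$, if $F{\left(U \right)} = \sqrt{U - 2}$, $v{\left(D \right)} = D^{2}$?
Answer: $\frac{19000}{311} + \frac{1900 i \sqrt{33}}{933} \approx 61.093 + 11.698 i$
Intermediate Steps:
$F{\left(U \right)} = \sqrt{-2 + U}$
$G{\left(E,Z \right)} = - \frac{Z}{2} - \frac{E^{2}}{4}$ ($G{\left(E,Z \right)} = - \frac{E E + 2 Z}{4} = - \frac{E^{2} + 2 Z}{4} = - \frac{Z}{2} - \frac{E^{2}}{4}$)
$J{\left(V \right)} = \frac{50}{-15 + \sqrt{-2 + V}}$ ($J{\left(V \right)} = \frac{22 + 28}{-15 + \sqrt{-2 + V}} = \frac{50}{-15 + \sqrt{-2 + V}}$)
$- 19 J{\left(G{\left(-5,v{\left(0 \right)} \right)} \right)} = - 19 \frac{50}{-15 + \sqrt{-2 - \left(0 + \frac{25}{4}\right)}} = - 19 \frac{50}{-15 + \sqrt{-2 - \frac{25}{4}}} = - 19 \frac{50}{-15 + \sqrt{- \frac{33}{4}}} = - 19 \frac{50}{-15 + \frac{i \sqrt{33}}{2}} = - \frac{950}{-15 + \frac{i \sqrt{33}}{2}}$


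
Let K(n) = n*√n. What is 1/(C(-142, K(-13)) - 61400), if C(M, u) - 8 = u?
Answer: I/(-61392*I + 13*√13) ≈ -1.6289e-5 + 1.2436e-8*I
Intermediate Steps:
K(n) = n^(3/2)
C(M, u) = 8 + u
1/(C(-142, K(-13)) - 61400) = 1/((8 + (-13)^(3/2)) - 61400) = 1/((8 - 13*I*√13) - 61400) = 1/(-61392 - 13*I*√13)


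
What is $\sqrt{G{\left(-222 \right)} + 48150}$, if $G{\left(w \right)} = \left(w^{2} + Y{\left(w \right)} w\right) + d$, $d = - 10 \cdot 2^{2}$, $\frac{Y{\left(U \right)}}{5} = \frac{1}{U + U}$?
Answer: $\frac{\sqrt{389586}}{2} \approx 312.08$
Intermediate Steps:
$Y{\left(U \right)} = \frac{5}{2 U}$ ($Y{\left(U \right)} = \frac{5}{U + U} = \frac{5}{2 U}$)
$d = -40$ ($d = \left(-10\right) 4 = -40$)
$G{\left(w \right)} = - \frac{75}{2} + w^{2}$ ($G{\left(w \right)} = \left(w^{2} + \frac{5}{2 w} w\right) - 40 = \left(w^{2} + \frac{5}{2}\right) - 40 = \left(\frac{5}{2} + w^{2}\right) - 40 = - \frac{75}{2} + w^{2}$)
$\sqrt{G{\left(-222 \right)} + 48150} = \sqrt{\left(- \frac{75}{2} + \left(-222\right)^{2}\right) + 48150} = \sqrt{\left(- \frac{75}{2} + 49284\right) + 48150} = \sqrt{\frac{98493}{2} + 48150} = \sqrt{\frac{194793}{2}} = \frac{\sqrt{389586}}{2}$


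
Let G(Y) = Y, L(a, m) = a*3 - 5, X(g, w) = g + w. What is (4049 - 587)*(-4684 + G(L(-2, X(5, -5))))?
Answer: -16254090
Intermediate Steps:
L(a, m) = -5 + 3*a (L(a, m) = 3*a - 5 = -5 + 3*a)
(4049 - 587)*(-4684 + G(L(-2, X(5, -5)))) = (4049 - 587)*(-4684 + (-5 + 3*(-2))) = 3462*(-4684 + (-5 - 6)) = 3462*(-4684 - 11) = 3462*(-4695) = -16254090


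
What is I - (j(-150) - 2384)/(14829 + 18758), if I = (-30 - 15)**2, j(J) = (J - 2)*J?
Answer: 67993259/33587 ≈ 2024.4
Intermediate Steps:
j(J) = J*(-2 + J) (j(J) = (-2 + J)*J = J*(-2 + J))
I = 2025 (I = (-45)**2 = 2025)
I - (j(-150) - 2384)/(14829 + 18758) = 2025 - (-150*(-2 - 150) - 2384)/(14829 + 18758) = 2025 - (-150*(-152) - 2384)/33587 = 2025 - (22800 - 2384)/33587 = 2025 - 20416/33587 = 67993259/33587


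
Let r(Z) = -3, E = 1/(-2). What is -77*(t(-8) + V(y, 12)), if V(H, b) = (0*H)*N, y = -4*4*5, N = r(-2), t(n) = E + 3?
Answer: -385/2 ≈ -192.50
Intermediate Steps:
E = -1/2 ≈ -0.50000
t(n) = 5/2 (t(n) = -1/2 + 3 = 5/2)
N = -3
y = -80 (y = -16*5 = -80)
V(H, b) = 0 (V(H, b) = (0*H)*(-3) = 0*(-3) = 0)
-77*(t(-8) + V(y, 12)) = -77*(5/2 + 0) = -77*5/2 = -385/2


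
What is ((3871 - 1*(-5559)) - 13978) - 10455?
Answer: -15003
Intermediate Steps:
((3871 - 1*(-5559)) - 13978) - 10455 = ((3871 + 5559) - 13978) - 10455 = (9430 - 13978) - 10455 = -4548 - 10455 = -15003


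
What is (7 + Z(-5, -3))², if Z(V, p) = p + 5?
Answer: 81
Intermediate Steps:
Z(V, p) = 5 + p
(7 + Z(-5, -3))² = (7 + (5 - 3))² = (7 + 2)² = 9² = 81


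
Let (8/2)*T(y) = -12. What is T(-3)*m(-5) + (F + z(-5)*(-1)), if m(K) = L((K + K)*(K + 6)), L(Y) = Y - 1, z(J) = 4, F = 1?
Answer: 30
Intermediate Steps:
T(y) = -3 (T(y) = (1/4)*(-12) = -3)
L(Y) = -1 + Y
m(K) = -1 + 2*K*(6 + K) (m(K) = -1 + (K + K)*(K + 6) = -1 + (2*K)*(6 + K) = -1 + 2*K*(6 + K))
T(-3)*m(-5) + (F + z(-5)*(-1)) = -3*(-1 + 2*(-5)*(6 - 5)) + (1 + 4*(-1)) = -3*(-1 + 2*(-5)*1) + (1 - 4) = -3*(-1 - 10) - 3 = -3*(-11) - 3 = 33 - 3 = 30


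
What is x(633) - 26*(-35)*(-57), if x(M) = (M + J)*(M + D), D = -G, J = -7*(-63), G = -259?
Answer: 906138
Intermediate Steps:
J = 441
D = 259 (D = -1*(-259) = 259)
x(M) = (259 + M)*(441 + M) (x(M) = (M + 441)*(M + 259) = (441 + M)*(259 + M) = (259 + M)*(441 + M))
x(633) - 26*(-35)*(-57) = (114219 + 633² + 700*633) - 26*(-35)*(-57) = (114219 + 400689 + 443100) - (-910)*(-57) = 958008 - 1*51870 = 958008 - 51870 = 906138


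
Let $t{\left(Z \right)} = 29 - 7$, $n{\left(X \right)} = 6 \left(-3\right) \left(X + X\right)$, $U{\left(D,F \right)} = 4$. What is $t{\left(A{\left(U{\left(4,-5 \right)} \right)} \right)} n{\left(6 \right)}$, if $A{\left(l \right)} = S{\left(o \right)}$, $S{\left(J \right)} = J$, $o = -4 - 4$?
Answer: $-4752$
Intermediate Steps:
$o = -8$ ($o = -4 - 4 = -8$)
$A{\left(l \right)} = -8$
$n{\left(X \right)} = - 36 X$ ($n{\left(X \right)} = - 18 \cdot 2 X = - 36 X$)
$t{\left(Z \right)} = 22$
$t{\left(A{\left(U{\left(4,-5 \right)} \right)} \right)} n{\left(6 \right)} = 22 \left(\left(-36\right) 6\right) = 22 \left(-216\right) = -4752$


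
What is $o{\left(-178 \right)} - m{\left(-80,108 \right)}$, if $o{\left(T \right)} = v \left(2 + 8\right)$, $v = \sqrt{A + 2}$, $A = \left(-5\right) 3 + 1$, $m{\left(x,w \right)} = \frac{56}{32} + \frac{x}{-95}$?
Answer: $- \frac{197}{76} + 20 i \sqrt{3} \approx -2.5921 + 34.641 i$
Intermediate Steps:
$m{\left(x,w \right)} = \frac{7}{4} - \frac{x}{95}$ ($m{\left(x,w \right)} = 56 \cdot \frac{1}{32} + x \left(- \frac{1}{95}\right) = \frac{7}{4} - \frac{x}{95}$)
$A = -14$ ($A = -15 + 1 = -14$)
$v = 2 i \sqrt{3}$ ($v = \sqrt{-14 + 2} = \sqrt{-12} = 2 i \sqrt{3} \approx 3.4641 i$)
$o{\left(T \right)} = 20 i \sqrt{3}$ ($o{\left(T \right)} = 2 i \sqrt{3} \left(2 + 8\right) = 2 i \sqrt{3} \cdot 10 = 20 i \sqrt{3}$)
$o{\left(-178 \right)} - m{\left(-80,108 \right)} = 20 i \sqrt{3} - \left(\frac{7}{4} - - \frac{16}{19}\right) = 20 i \sqrt{3} - \left(\frac{7}{4} + \frac{16}{19}\right) = 20 i \sqrt{3} - \frac{197}{76} = - \frac{197}{76} + 20 i \sqrt{3}$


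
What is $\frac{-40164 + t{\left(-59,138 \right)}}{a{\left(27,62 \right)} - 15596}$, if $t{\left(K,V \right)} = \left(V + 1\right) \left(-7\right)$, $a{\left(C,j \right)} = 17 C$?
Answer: $\frac{41137}{15137} \approx 2.7176$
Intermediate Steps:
$t{\left(K,V \right)} = -7 - 7 V$ ($t{\left(K,V \right)} = \left(1 + V\right) \left(-7\right) = -7 - 7 V$)
$\frac{-40164 + t{\left(-59,138 \right)}}{a{\left(27,62 \right)} - 15596} = \frac{-40164 - 973}{17 \cdot 27 - 15596} = \frac{-40164 - 973}{459 - 15596} = \frac{-40164 - 973}{-15137} = \left(-41137\right) \left(- \frac{1}{15137}\right) = \frac{41137}{15137}$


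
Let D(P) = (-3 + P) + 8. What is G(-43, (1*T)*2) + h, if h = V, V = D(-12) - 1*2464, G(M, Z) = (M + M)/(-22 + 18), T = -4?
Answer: -4899/2 ≈ -2449.5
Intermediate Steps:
D(P) = 5 + P
G(M, Z) = -M/2 (G(M, Z) = (2*M)/(-4) = (2*M)*(-¼) = -M/2)
V = -2471 (V = (5 - 12) - 1*2464 = -7 - 2464 = -2471)
h = -2471
G(-43, (1*T)*2) + h = -½*(-43) - 2471 = 43/2 - 2471 = -4899/2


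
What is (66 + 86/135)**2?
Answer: 80928016/18225 ≈ 4440.5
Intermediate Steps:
(66 + 86/135)**2 = (8996/135)**2 = 80928016/18225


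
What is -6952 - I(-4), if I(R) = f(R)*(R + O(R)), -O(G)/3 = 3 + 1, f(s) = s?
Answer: -7016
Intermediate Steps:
O(G) = -12 (O(G) = -3*(3 + 1) = -3*4 = -12)
I(R) = R*(-12 + R) (I(R) = R*(R - 12) = R*(-12 + R))
-6952 - I(-4) = -6952 - (-4)*(-12 - 4) = -6952 - (-4)*(-16) = -6952 - 1*64 = -6952 - 64 = -7016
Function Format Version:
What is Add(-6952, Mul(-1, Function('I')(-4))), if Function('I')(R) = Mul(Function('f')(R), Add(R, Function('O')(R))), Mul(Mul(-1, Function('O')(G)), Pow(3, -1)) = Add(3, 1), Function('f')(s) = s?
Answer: -7016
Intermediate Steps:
Function('O')(G) = -12 (Function('O')(G) = Mul(-3, Add(3, 1)) = Mul(-3, 4) = -12)
Function('I')(R) = Mul(R, Add(-12, R)) (Function('I')(R) = Mul(R, Add(R, -12)) = Mul(R, Add(-12, R)))
Add(-6952, Mul(-1, Function('I')(-4))) = Add(-6952, Mul(-1, Mul(-4, Add(-12, -4)))) = Add(-6952, Mul(-1, Mul(-4, -16))) = Add(-6952, Mul(-1, 64)) = Add(-6952, -64) = -7016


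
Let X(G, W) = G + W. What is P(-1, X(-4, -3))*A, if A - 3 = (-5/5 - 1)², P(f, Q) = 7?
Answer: 49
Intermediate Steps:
A = 7 (A = 3 + (-5/5 - 1)² = 3 + (-5*⅕ - 1)² = 3 + (-1 - 1)² = 3 + (-2)² = 3 + 4 = 7)
P(-1, X(-4, -3))*A = 7*7 = 49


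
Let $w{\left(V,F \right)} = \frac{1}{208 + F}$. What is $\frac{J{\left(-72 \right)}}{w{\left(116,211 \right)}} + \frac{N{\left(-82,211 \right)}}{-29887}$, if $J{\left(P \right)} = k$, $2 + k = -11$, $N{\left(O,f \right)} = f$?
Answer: $- \frac{162794700}{29887} \approx -5447.0$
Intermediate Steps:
$k = -13$ ($k = -2 - 11 = -13$)
$J{\left(P \right)} = -13$
$\frac{J{\left(-72 \right)}}{w{\left(116,211 \right)}} + \frac{N{\left(-82,211 \right)}}{-29887} = - \frac{13}{\frac{1}{208 + 211}} + \frac{211}{-29887} = - \frac{13}{\frac{1}{419}} + 211 \left(- \frac{1}{29887}\right) = - 13 \frac{1}{\frac{1}{419}} - \frac{211}{29887} = \left(-13\right) 419 - \frac{211}{29887} = -5447 - \frac{211}{29887} = - \frac{162794700}{29887}$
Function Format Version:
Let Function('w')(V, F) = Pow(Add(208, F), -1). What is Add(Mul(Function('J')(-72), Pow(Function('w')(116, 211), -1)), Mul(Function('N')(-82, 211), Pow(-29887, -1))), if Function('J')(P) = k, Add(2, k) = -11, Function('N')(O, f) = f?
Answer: Rational(-162794700, 29887) ≈ -5447.0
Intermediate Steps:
k = -13 (k = Add(-2, -11) = -13)
Function('J')(P) = -13
Add(Mul(Function('J')(-72), Pow(Function('w')(116, 211), -1)), Mul(Function('N')(-82, 211), Pow(-29887, -1))) = Add(Mul(-13, Pow(Pow(Add(208, 211), -1), -1)), Mul(211, Pow(-29887, -1))) = Add(Mul(-13, Pow(Pow(419, -1), -1)), Mul(211, Rational(-1, 29887))) = Add(Mul(-13, Pow(Rational(1, 419), -1)), Rational(-211, 29887)) = Add(Mul(-13, 419), Rational(-211, 29887)) = Add(-5447, Rational(-211, 29887)) = Rational(-162794700, 29887)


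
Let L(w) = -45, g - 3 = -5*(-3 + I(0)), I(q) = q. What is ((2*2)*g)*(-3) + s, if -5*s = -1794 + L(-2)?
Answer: 759/5 ≈ 151.80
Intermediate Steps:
g = 18 (g = 3 - 5*(-3 + 0) = 3 - 5*(-3) = 3 + 15 = 18)
s = 1839/5 (s = -(-1794 - 45)/5 = -⅕*(-1839) = 1839/5 ≈ 367.80)
((2*2)*g)*(-3) + s = ((2*2)*18)*(-3) + 1839/5 = (4*18)*(-3) + 1839/5 = 72*(-3) + 1839/5 = -216 + 1839/5 = 759/5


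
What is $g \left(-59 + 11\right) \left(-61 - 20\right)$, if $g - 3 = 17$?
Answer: $77760$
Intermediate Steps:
$g = 20$ ($g = 3 + 17 = 20$)
$g \left(-59 + 11\right) \left(-61 - 20\right) = 20 \left(-59 + 11\right) \left(-61 - 20\right) = 20 \left(\left(-48\right) \left(-81\right)\right) = 20 \cdot 3888 = 77760$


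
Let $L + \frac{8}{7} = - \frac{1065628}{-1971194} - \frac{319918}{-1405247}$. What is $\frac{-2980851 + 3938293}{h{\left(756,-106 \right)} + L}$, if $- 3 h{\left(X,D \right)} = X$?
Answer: $- \frac{4641224314554799573}{1223392244292310} \approx -3793.7$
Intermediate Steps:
$h{\left(X,D \right)} = - \frac{X}{3}$
$L = - \frac{3631739346944}{9695050592213}$ ($L = - \frac{8}{7} - \left(- \frac{532814}{985597} - \frac{319918}{1405247}\right) = - \frac{8}{7} - - \frac{1064045496104}{1385007227459} = - \frac{8}{7} + \left(\frac{532814}{985597} + \frac{319918}{1405247}\right) = - \frac{8}{7} + \frac{1064045496104}{1385007227459} = - \frac{3631739346944}{9695050592213} \approx -0.3746$)
$\frac{-2980851 + 3938293}{h{\left(756,-106 \right)} + L} = \frac{-2980851 + 3938293}{\left(- \frac{1}{3}\right) 756 - \frac{3631739346944}{9695050592213}} = \frac{957442}{-252 - \frac{3631739346944}{9695050592213}} = \frac{957442}{- \frac{2446784488584620}{9695050592213}} = 957442 \left(- \frac{9695050592213}{2446784488584620}\right) = - \frac{4641224314554799573}{1223392244292310}$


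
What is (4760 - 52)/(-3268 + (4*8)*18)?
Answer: -1177/673 ≈ -1.7489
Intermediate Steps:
(4760 - 52)/(-3268 + (4*8)*18) = 4708/(-3268 + 32*18) = 4708/(-3268 + 576) = 4708/(-2692) = 4708*(-1/2692) = -1177/673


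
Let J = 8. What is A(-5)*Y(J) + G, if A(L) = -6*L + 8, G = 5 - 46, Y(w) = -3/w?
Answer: -221/4 ≈ -55.250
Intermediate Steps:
G = -41
A(L) = 8 - 6*L
A(-5)*Y(J) + G = (8 - 6*(-5))*(-3/8) - 41 = (8 + 30)*(-3*⅛) - 41 = 38*(-3/8) - 41 = -57/4 - 41 = -221/4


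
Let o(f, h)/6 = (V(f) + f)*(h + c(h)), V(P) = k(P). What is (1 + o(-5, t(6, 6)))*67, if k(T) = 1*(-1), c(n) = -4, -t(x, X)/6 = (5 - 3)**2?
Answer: 67603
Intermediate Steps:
t(x, X) = -24 (t(x, X) = -6*(5 - 3)**2 = -6*2**2 = -6*4 = -24)
k(T) = -1
V(P) = -1
o(f, h) = 6*(-1 + f)*(-4 + h) (o(f, h) = 6*((-1 + f)*(h - 4)) = 6*((-1 + f)*(-4 + h)) = 6*(-1 + f)*(-4 + h))
(1 + o(-5, t(6, 6)))*67 = (1 + (24 - 24*(-5) - 6*(-24) + 6*(-5)*(-24)))*67 = (1 + (24 + 120 + 144 + 720))*67 = (1 + 1008)*67 = 1009*67 = 67603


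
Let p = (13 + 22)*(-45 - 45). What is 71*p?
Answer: -223650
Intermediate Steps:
p = -3150 (p = 35*(-90) = -3150)
71*p = 71*(-3150) = -223650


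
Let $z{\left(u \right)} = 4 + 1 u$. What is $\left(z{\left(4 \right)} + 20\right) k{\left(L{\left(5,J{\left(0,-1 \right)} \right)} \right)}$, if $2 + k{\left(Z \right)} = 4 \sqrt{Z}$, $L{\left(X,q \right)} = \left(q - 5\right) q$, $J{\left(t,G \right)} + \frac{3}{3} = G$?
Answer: $-56 + 112 \sqrt{14} \approx 363.07$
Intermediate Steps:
$J{\left(t,G \right)} = -1 + G$
$L{\left(X,q \right)} = q \left(-5 + q\right)$ ($L{\left(X,q \right)} = \left(-5 + q\right) q = q \left(-5 + q\right)$)
$k{\left(Z \right)} = -2 + 4 \sqrt{Z}$
$z{\left(u \right)} = 4 + u$
$\left(z{\left(4 \right)} + 20\right) k{\left(L{\left(5,J{\left(0,-1 \right)} \right)} \right)} = \left(\left(4 + 4\right) + 20\right) \left(-2 + 4 \sqrt{\left(-1 - 1\right) \left(-5 - 2\right)}\right) = \left(8 + 20\right) \left(-2 + 4 \sqrt{- 2 \left(-5 - 2\right)}\right) = 28 \left(-2 + 4 \sqrt{\left(-2\right) \left(-7\right)}\right) = 28 \left(-2 + 4 \sqrt{14}\right) = -56 + 112 \sqrt{14}$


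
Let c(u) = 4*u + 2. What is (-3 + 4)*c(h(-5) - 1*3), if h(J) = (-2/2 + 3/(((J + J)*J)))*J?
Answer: 44/5 ≈ 8.8000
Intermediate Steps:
h(J) = J*(-1 + 3/(2*J²)) (h(J) = (-2*½ + 3/(((2*J)*J)))*J = (-1 + 3/((2*J²)))*J = (-1 + 3*(1/(2*J²)))*J = (-1 + 3/(2*J²))*J = J*(-1 + 3/(2*J²)))
c(u) = 2 + 4*u
(-3 + 4)*c(h(-5) - 1*3) = (-3 + 4)*(2 + 4*((-1*(-5) + (3/2)/(-5)) - 1*3)) = 1*(2 + 4*((5 + (3/2)*(-⅕)) - 3)) = 1*(2 + 4*((5 - 3/10) - 3)) = 1*(2 + 4*(47/10 - 3)) = 1*(2 + 4*(17/10)) = 1*(2 + 34/5) = 1*(44/5) = 44/5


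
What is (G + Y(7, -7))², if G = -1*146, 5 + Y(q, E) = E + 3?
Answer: 24025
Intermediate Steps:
Y(q, E) = -2 + E (Y(q, E) = -5 + (E + 3) = -5 + (3 + E) = -2 + E)
G = -146
(G + Y(7, -7))² = (-146 + (-2 - 7))² = (-146 - 9)² = (-155)² = 24025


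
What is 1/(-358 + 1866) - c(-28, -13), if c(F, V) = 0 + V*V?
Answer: -254851/1508 ≈ -169.00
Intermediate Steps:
c(F, V) = V² (c(F, V) = 0 + V² = V²)
1/(-358 + 1866) - c(-28, -13) = 1/(-358 + 1866) - 1*(-13)² = 1/1508 - 1*169 = 1/1508 - 169 = -254851/1508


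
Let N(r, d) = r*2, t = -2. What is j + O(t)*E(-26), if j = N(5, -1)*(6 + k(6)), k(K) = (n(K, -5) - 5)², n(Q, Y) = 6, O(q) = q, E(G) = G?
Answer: 122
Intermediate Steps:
N(r, d) = 2*r
k(K) = 1 (k(K) = (6 - 5)² = 1² = 1)
j = 70 (j = (2*5)*(6 + 1) = 10*7 = 70)
j + O(t)*E(-26) = 70 - 2*(-26) = 70 + 52 = 122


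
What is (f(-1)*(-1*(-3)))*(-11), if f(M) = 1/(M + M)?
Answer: 33/2 ≈ 16.500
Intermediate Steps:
f(M) = 1/(2*M)
(f(-1)*(-1*(-3)))*(-11) = (((½)/(-1))*(-1*(-3)))*(-11) = (((½)*(-1))*3)*(-11) = -½*3*(-11) = -3/2*(-11) = 33/2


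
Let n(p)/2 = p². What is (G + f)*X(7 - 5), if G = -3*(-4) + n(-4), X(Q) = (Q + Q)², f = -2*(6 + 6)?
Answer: 320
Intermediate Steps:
f = -24 (f = -2*12 = -24)
X(Q) = 4*Q² (X(Q) = (2*Q)² = 4*Q²)
n(p) = 2*p²
G = 44 (G = -3*(-4) + 2*(-4)² = 12 + 2*16 = 12 + 32 = 44)
(G + f)*X(7 - 5) = (44 - 24)*(4*(7 - 5)²) = 20*(4*2²) = 20*(4*4) = 20*16 = 320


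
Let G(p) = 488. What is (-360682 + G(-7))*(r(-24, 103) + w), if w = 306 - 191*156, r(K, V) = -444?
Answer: 10782047196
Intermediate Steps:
w = -29490 (w = 306 - 29796 = -29490)
(-360682 + G(-7))*(r(-24, 103) + w) = (-360682 + 488)*(-444 - 29490) = -360194*(-29934) = 10782047196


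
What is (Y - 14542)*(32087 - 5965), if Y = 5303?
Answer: -241341158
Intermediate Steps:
(Y - 14542)*(32087 - 5965) = (5303 - 14542)*(32087 - 5965) = -9239*26122 = -241341158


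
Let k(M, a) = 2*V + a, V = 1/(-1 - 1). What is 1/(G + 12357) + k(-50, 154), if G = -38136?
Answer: 3944186/25779 ≈ 153.00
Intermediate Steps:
V = -½ (V = 1/(-2) = -½ ≈ -0.50000)
k(M, a) = -1 + a (k(M, a) = 2*(-½) + a = -1 + a)
1/(G + 12357) + k(-50, 154) = 1/(-38136 + 12357) + (-1 + 154) = 1/(-25779) + 153 = -1/25779 + 153 = 3944186/25779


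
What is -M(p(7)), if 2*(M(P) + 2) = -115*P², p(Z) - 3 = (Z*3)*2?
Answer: 232879/2 ≈ 1.1644e+5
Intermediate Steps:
p(Z) = 3 + 6*Z (p(Z) = 3 + (Z*3)*2 = 3 + (3*Z)*2 = 3 + 6*Z)
M(P) = -2 - 115*P²/2 (M(P) = -2 + (-115*P²)/2 = -2 - 115*P²/2)
-M(p(7)) = -(-2 - 115*(3 + 6*7)²/2) = -(-2 - 115*(3 + 42)²/2) = -(-2 - 115/2*45²) = -(-2 - 115/2*2025) = -(-2 - 232875/2) = -1*(-232879/2) = 232879/2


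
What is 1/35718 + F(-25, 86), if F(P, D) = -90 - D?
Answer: -6286367/35718 ≈ -176.00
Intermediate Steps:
1/35718 + F(-25, 86) = 1/35718 + (-90 - 1*86) = 1/35718 + (-90 - 86) = 1/35718 - 176 = -6286367/35718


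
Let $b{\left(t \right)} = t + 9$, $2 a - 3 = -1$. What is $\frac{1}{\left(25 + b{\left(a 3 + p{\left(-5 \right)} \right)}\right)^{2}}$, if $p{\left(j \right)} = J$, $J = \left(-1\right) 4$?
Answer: $\frac{1}{1089} \approx 0.00091827$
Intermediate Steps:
$a = 1$ ($a = \frac{3}{2} + \frac{1}{2} \left(-1\right) = \frac{3}{2} - \frac{1}{2} = 1$)
$J = -4$
$p{\left(j \right)} = -4$
$b{\left(t \right)} = 9 + t$
$\frac{1}{\left(25 + b{\left(a 3 + p{\left(-5 \right)} \right)}\right)^{2}} = \frac{1}{\left(25 + \left(9 + \left(1 \cdot 3 - 4\right)\right)\right)^{2}} = \frac{1}{\left(25 + \left(9 + \left(3 - 4\right)\right)\right)^{2}} = \frac{1}{\left(25 + \left(9 - 1\right)\right)^{2}} = \frac{1}{\left(25 + 8\right)^{2}} = \frac{1}{33^{2}} = \frac{1}{1089}$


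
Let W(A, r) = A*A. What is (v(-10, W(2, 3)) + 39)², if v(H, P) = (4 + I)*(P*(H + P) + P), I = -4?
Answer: 1521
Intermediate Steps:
W(A, r) = A²
v(H, P) = 0 (v(H, P) = (4 - 4)*(P*(H + P) + P) = 0*(P + P*(H + P)) = 0)
(v(-10, W(2, 3)) + 39)² = (0 + 39)² = 39² = 1521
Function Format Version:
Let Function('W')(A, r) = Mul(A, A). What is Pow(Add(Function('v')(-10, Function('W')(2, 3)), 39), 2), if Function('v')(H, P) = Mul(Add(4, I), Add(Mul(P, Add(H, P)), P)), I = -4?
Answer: 1521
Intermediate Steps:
Function('W')(A, r) = Pow(A, 2)
Function('v')(H, P) = 0 (Function('v')(H, P) = Mul(Add(4, -4), Add(Mul(P, Add(H, P)), P)) = Mul(0, Add(P, Mul(P, Add(H, P)))) = 0)
Pow(Add(Function('v')(-10, Function('W')(2, 3)), 39), 2) = Pow(Add(0, 39), 2) = Pow(39, 2) = 1521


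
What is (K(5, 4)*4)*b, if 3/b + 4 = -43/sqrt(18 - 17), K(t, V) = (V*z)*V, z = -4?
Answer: 768/47 ≈ 16.340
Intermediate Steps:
K(t, V) = -4*V**2 (K(t, V) = (V*(-4))*V = (-4*V)*V = -4*V**2)
b = -3/47 (b = 3/(-4 - 43/sqrt(18 - 17)) = 3/(-4 - 43/(sqrt(1))) = 3/(-4 - 43/1) = 3/(-4 - 43*1) = 3/(-4 - 43) = 3/(-47) = 3*(-1/47) = -3/47 ≈ -0.063830)
(K(5, 4)*4)*b = (-4*4**2*4)*(-3/47) = (-4*16*4)*(-3/47) = -64*4*(-3/47) = -256*(-3/47) = 768/47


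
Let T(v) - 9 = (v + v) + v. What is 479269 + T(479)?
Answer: 480715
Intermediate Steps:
T(v) = 9 + 3*v (T(v) = 9 + ((v + v) + v) = 9 + (2*v + v) = 9 + 3*v)
479269 + T(479) = 479269 + (9 + 3*479) = 479269 + (9 + 1437) = 479269 + 1446 = 480715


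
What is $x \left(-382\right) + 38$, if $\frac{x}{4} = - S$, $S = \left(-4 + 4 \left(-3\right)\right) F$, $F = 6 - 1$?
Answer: $-122202$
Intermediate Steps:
$F = 5$
$S = -80$ ($S = \left(-4 + 4 \left(-3\right)\right) 5 = \left(-4 - 12\right) 5 = \left(-16\right) 5 = -80$)
$x = 320$ ($x = 4 \left(\left(-1\right) \left(-80\right)\right) = 4 \cdot 80 = 320$)
$x \left(-382\right) + 38 = 320 \left(-382\right) + 38 = -122240 + 38 = -122202$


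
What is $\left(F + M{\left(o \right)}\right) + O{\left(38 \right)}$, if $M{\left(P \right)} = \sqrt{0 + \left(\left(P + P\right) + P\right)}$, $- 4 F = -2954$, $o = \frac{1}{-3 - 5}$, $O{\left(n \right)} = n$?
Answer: $\frac{1553}{2} + \frac{i \sqrt{6}}{4} \approx 776.5 + 0.61237 i$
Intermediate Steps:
$o = - \frac{1}{8}$ ($o = \frac{1}{-8} = - \frac{1}{8} \approx -0.125$)
$F = \frac{1477}{2}$ ($F = \left(- \frac{1}{4}\right) \left(-2954\right) = \frac{1477}{2} \approx 738.5$)
$M{\left(P \right)} = \sqrt{3} \sqrt{P}$ ($M{\left(P \right)} = \sqrt{0 + \left(2 P + P\right)} = \sqrt{0 + 3 P} = \sqrt{3 P} = \sqrt{3} \sqrt{P}$)
$\left(F + M{\left(o \right)}\right) + O{\left(38 \right)} = \left(\frac{1477}{2} + \sqrt{3} \sqrt{- \frac{1}{8}}\right) + 38 = \left(\frac{1477}{2} + \sqrt{3} \frac{i \sqrt{2}}{4}\right) + 38 = \left(\frac{1477}{2} + \frac{i \sqrt{6}}{4}\right) + 38 = \frac{1553}{2} + \frac{i \sqrt{6}}{4}$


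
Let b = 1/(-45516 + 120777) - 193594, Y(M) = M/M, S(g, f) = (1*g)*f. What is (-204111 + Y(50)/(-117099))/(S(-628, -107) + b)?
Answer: 599609253627130/371314678918941 ≈ 1.6148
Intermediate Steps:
S(g, f) = f*g (S(g, f) = g*f = f*g)
Y(M) = 1
b = -14570078033/75261 (b = 1/75261 - 193594 = -14570078033/75261 ≈ -1.9359e+5)
(-204111 + Y(50)/(-117099))/(S(-628, -107) + b) = (-204111 + 1/(-117099))/(-107*(-628) - 14570078033/75261) = (-204111 + 1*(-1/117099))/(67196 - 14570078033/75261) = (-204111 - 1/117099)/(-9512839877/75261) = -23901193990/117099*(-75261/9512839877) = 599609253627130/371314678918941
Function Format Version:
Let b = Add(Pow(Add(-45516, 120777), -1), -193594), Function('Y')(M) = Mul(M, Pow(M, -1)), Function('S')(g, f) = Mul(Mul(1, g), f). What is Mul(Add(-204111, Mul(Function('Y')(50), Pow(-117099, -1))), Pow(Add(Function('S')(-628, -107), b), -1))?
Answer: Rational(599609253627130, 371314678918941) ≈ 1.6148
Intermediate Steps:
Function('S')(g, f) = Mul(f, g) (Function('S')(g, f) = Mul(g, f) = Mul(f, g))
Function('Y')(M) = 1
b = Rational(-14570078033, 75261) (b = Add(Pow(75261, -1), -193594) = Add(Rational(1, 75261), -193594) = Rational(-14570078033, 75261) ≈ -1.9359e+5)
Mul(Add(-204111, Mul(Function('Y')(50), Pow(-117099, -1))), Pow(Add(Function('S')(-628, -107), b), -1)) = Mul(Add(-204111, Mul(1, Pow(-117099, -1))), Pow(Add(Mul(-107, -628), Rational(-14570078033, 75261)), -1)) = Mul(Add(-204111, Mul(1, Rational(-1, 117099))), Pow(Add(67196, Rational(-14570078033, 75261)), -1)) = Mul(Add(-204111, Rational(-1, 117099)), Pow(Rational(-9512839877, 75261), -1)) = Mul(Rational(-23901193990, 117099), Rational(-75261, 9512839877)) = Rational(599609253627130, 371314678918941)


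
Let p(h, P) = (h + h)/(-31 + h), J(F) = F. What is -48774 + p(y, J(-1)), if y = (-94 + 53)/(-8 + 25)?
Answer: -13851775/284 ≈ -48774.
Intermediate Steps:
y = -41/17 ≈ -2.4118
p(h, P) = 2*h/(-31 + h) (p(h, P) = (2*h)/(-31 + h) = 2*h/(-31 + h))
-48774 + p(y, J(-1)) = -48774 + 2*(-41/17)/(-31 - 41/17) = -48774 + 2*(-41/17)/(-568/17) = -48774 + 2*(-41/17)*(-17/568) = -48774 + 41/284 = -13851775/284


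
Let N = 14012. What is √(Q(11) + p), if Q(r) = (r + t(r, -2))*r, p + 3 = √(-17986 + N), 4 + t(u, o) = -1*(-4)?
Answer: √(118 + I*√3974) ≈ 11.22 + 2.8092*I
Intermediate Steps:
t(u, o) = 0 (t(u, o) = -4 - 1*(-4) = -4 + 4 = 0)
p = -3 + I*√3974 (p = -3 + √(-17986 + 14012) = -3 + √(-3974) = -3 + I*√3974 ≈ -3.0 + 63.04*I)
Q(r) = r² (Q(r) = (r + 0)*r = r*r = r²)
√(Q(11) + p) = √(11² + (-3 + I*√3974)) = √(121 + (-3 + I*√3974)) = √(118 + I*√3974)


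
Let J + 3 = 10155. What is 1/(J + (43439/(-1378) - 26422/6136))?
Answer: 162604/1644929823 ≈ 9.8852e-5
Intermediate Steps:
J = 10152 (J = -3 + 10155 = 10152)
1/(J + (43439/(-1378) - 26422/6136)) = 1/(10152 + (43439/(-1378) - 26422/6136)) = 1/(10152 + (43439*(-1/1378) - 26422*1/6136)) = 1/(10152 + (-43439/1378 - 13211/3068)) = 1/(10152 - 5825985/162604) = 1/(1644929823/162604) = 162604/1644929823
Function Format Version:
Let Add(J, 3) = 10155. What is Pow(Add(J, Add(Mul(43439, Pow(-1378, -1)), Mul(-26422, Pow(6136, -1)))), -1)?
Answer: Rational(162604, 1644929823) ≈ 9.8852e-5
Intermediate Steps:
J = 10152 (J = Add(-3, 10155) = 10152)
Pow(Add(J, Add(Mul(43439, Pow(-1378, -1)), Mul(-26422, Pow(6136, -1)))), -1) = Pow(Add(10152, Add(Mul(43439, Pow(-1378, -1)), Mul(-26422, Pow(6136, -1)))), -1) = Pow(Add(10152, Add(Mul(43439, Rational(-1, 1378)), Mul(-26422, Rational(1, 6136)))), -1) = Pow(Add(10152, Add(Rational(-43439, 1378), Rational(-13211, 3068))), -1) = Pow(Add(10152, Rational(-5825985, 162604)), -1) = Pow(Rational(1644929823, 162604), -1) = Rational(162604, 1644929823)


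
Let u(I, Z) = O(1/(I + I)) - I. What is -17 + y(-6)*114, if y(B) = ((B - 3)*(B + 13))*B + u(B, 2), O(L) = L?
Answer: 87499/2 ≈ 43750.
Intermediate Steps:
u(I, Z) = 1/(2*I) - I (u(I, Z) = 1/(I + I) - I = 1/(2*I) - I)
y(B) = 1/(2*B) - B + B*(-3 + B)*(13 + B) (y(B) = ((B - 3)*(B + 13))*B + (1/(2*B) - B) = ((-3 + B)*(13 + B))*B + (1/(2*B) - B) = B*(-3 + B)*(13 + B) + (1/(2*B) - B) = 1/(2*B) - B + B*(-3 + B)*(13 + B))
-17 + y(-6)*114 = -17 + ((-6)³ + (½)/(-6) - 40*(-6) + 10*(-6)²)*114 = -17 + (-216 + (½)*(-⅙) + 240 + 10*36)*114 = -17 + (-216 - 1/12 + 240 + 360)*114 = -17 + (4607/12)*114 = -17 + 87533/2 = 87499/2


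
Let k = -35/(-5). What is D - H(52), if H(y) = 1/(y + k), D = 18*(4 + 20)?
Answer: 25487/59 ≈ 431.98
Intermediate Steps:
k = 7 (k = -35*(-1/5) = 7)
D = 432 (D = 18*24 = 432)
H(y) = 1/(7 + y) (H(y) = 1/(y + 7) = 1/(7 + y))
D - H(52) = 432 - 1/(7 + 52) = 432 - 1/59 = 25487/59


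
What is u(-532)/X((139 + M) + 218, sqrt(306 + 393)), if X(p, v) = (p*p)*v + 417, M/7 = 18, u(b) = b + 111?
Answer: 58519/12680735444430 - 10912741*sqrt(699)/4226911814810 ≈ -6.8253e-5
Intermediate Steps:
u(b) = 111 + b
M = 126 (M = 7*18 = 126)
X(p, v) = 417 + v*p**2 (X(p, v) = p**2*v + 417 = v*p**2 + 417 = 417 + v*p**2)
u(-532)/X((139 + M) + 218, sqrt(306 + 393)) = (111 - 532)/(417 + sqrt(306 + 393)*((139 + 126) + 218)**2) = -421/(417 + sqrt(699)*(265 + 218)**2) = -421/(417 + sqrt(699)*483**2) = -421/(417 + sqrt(699)*233289) = -421/(417 + 233289*sqrt(699))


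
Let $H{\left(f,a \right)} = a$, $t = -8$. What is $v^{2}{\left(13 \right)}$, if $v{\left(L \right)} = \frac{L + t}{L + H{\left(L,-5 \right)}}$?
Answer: $\frac{25}{64} \approx 0.39063$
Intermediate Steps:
$v{\left(L \right)} = \frac{-8 + L}{-5 + L}$ ($v{\left(L \right)} = \frac{L - 8}{L - 5} = \frac{-8 + L}{-5 + L}$)
$v^{2}{\left(13 \right)} = \left(\frac{-8 + 13}{-5 + 13}\right)^{2} = \left(\frac{1}{8} \cdot 5\right)^{2} = \left(\frac{5}{8}\right)^{2} = \frac{25}{64}$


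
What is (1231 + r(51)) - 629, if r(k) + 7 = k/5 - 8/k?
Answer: 154286/255 ≈ 605.04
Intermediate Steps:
r(k) = -7 - 8/k + k/5 (r(k) = -7 + (k/5 - 8/k) = -7 + (-8/k + k/5) = -7 - 8/k + k/5)
(1231 + r(51)) - 629 = (1231 + (-7 - 8/51 + (⅕)*51)) - 629 = (1231 + (-7 - 8*1/51 + 51/5)) - 629 = (1231 + (-7 - 8/51 + 51/5)) - 629 = (1231 + 776/255) - 629 = 314681/255 - 629 = 154286/255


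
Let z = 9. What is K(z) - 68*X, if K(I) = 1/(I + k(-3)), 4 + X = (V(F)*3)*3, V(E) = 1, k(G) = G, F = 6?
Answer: -2039/6 ≈ -339.83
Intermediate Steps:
X = 5 (X = -4 + (1*3)*3 = -4 + 3*3 = -4 + 9 = 5)
K(I) = 1/(-3 + I) (K(I) = 1/(I - 3) = 1/(-3 + I))
K(z) - 68*X = 1/(-3 + 9) - 68*5 = 1/6 - 340 = ⅙ - 340 = -2039/6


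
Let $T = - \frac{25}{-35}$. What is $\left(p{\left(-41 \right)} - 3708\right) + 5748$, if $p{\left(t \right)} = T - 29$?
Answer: $\frac{14082}{7} \approx 2011.7$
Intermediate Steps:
$T = \frac{5}{7}$ ($T = \left(-25\right) \left(- \frac{1}{35}\right) = \frac{5}{7} \approx 0.71429$)
$p{\left(t \right)} = - \frac{198}{7}$ ($p{\left(t \right)} = \frac{5}{7} - 29 = - \frac{198}{7}$)
$\left(p{\left(-41 \right)} - 3708\right) + 5748 = \left(- \frac{198}{7} - 3708\right) + 5748 = - \frac{26154}{7} + 5748 = \frac{14082}{7}$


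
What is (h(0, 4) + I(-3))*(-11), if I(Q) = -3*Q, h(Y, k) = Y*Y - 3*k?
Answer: 33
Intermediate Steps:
h(Y, k) = Y² - 3*k
(h(0, 4) + I(-3))*(-11) = ((0² - 3*4) - 3*(-3))*(-11) = ((0 - 12) + 9)*(-11) = (-12 + 9)*(-11) = -3*(-11) = 33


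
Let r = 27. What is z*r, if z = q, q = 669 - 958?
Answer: -7803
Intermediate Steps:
q = -289
z = -289
z*r = -289*27 = -7803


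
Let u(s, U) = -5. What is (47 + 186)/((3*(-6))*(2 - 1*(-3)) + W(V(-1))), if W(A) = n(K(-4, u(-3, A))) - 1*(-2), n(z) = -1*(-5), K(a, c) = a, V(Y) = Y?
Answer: -233/83 ≈ -2.8072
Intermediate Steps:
n(z) = 5
W(A) = 7 (W(A) = 5 - 1*(-2) = 5 + 2 = 7)
(47 + 186)/((3*(-6))*(2 - 1*(-3)) + W(V(-1))) = (47 + 186)/((3*(-6))*(2 - 1*(-3)) + 7) = 233/(-18*(2 + 3) + 7) = 233/(-18*5 + 7) = 233/(-90 + 7) = 233/(-83) = 233*(-1/83) = -233/83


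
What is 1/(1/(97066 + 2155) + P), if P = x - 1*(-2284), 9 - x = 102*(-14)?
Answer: 99221/369201342 ≈ 0.00026874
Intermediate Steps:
x = 1437 (x = 9 - 102*(-14) = 9 - 1*(-1428) = 9 + 1428 = 1437)
P = 3721 (P = 1437 - 1*(-2284) = 1437 + 2284 = 3721)
1/(1/(97066 + 2155) + P) = 1/(1/(97066 + 2155) + 3721) = 1/(1/99221 + 3721) = 1/(369201342/99221) = 99221/369201342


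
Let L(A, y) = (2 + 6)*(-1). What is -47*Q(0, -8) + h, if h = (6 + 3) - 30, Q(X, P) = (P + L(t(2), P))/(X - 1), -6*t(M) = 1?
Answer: -773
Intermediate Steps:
t(M) = -⅙ (t(M) = -⅙*1 = -⅙)
L(A, y) = -8 (L(A, y) = 8*(-1) = -8)
Q(X, P) = (-8 + P)/(-1 + X) (Q(X, P) = (P - 8)/(X - 1) = (-8 + P)/(-1 + X))
h = -21 (h = 9 - 30 = -21)
-47*Q(0, -8) + h = -47*(-8 - 8)/(-1 + 0) - 21 = -47*(-16)/(-1) - 21 = -(-47)*(-16) - 21 = -47*16 - 21 = -752 - 21 = -773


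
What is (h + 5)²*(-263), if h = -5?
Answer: 0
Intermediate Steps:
(h + 5)²*(-263) = (-5 + 5)²*(-263) = 0²*(-263) = 0*(-263) = 0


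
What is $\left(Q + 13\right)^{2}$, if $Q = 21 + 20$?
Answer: $2916$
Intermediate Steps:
$Q = 41$
$\left(Q + 13\right)^{2} = \left(41 + 13\right)^{2} = 54^{2} = 2916$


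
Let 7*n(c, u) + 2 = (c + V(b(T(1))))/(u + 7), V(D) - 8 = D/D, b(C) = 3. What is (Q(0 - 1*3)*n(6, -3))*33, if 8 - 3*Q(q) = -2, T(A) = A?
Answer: 55/2 ≈ 27.500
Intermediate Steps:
Q(q) = 10/3 (Q(q) = 8/3 - ⅓*(-2) = 8/3 + ⅔ = 10/3)
V(D) = 9 (V(D) = 8 + D/D = 8 + 1 = 9)
n(c, u) = -2/7 + (9 + c)/(7*(7 + u)) (n(c, u) = -2/7 + ((c + 9)/(u + 7))/7 = -2/7 + ((9 + c)/(7 + u))/7 = -2/7 + (9 + c)/(7*(7 + u)))
(Q(0 - 1*3)*n(6, -3))*33 = (10*((-5 + 6 - 2*(-3))/(7*(7 - 3)))/3)*33 = (10*((⅐)*(-5 + 6 + 6)/4)/3)*33 = (10*((⅐)*(¼)*7)/3)*33 = ((10/3)*(¼))*33 = (⅚)*33 = 55/2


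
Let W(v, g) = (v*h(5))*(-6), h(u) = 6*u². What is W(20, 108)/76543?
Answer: -18000/76543 ≈ -0.23516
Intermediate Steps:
W(v, g) = -900*v (W(v, g) = (v*(6*5²))*(-6) = (v*(6*25))*(-6) = (v*150)*(-6) = (150*v)*(-6) = -900*v)
W(20, 108)/76543 = -900*20/76543 = -18000*1/76543 = -18000/76543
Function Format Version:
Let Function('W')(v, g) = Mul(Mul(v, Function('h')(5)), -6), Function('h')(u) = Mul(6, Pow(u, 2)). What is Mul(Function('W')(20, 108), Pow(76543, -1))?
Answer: Rational(-18000, 76543) ≈ -0.23516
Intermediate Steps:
Function('W')(v, g) = Mul(-900, v) (Function('W')(v, g) = Mul(Mul(v, Mul(6, Pow(5, 2))), -6) = Mul(Mul(v, Mul(6, 25)), -6) = Mul(Mul(v, 150), -6) = Mul(Mul(150, v), -6) = Mul(-900, v))
Mul(Function('W')(20, 108), Pow(76543, -1)) = Mul(Mul(-900, 20), Pow(76543, -1)) = Mul(-18000, Rational(1, 76543)) = Rational(-18000, 76543)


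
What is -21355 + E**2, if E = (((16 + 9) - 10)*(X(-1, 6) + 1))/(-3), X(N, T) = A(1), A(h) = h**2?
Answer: -21255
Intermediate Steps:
X(N, T) = 1 (X(N, T) = 1**2 = 1)
E = -10 (E = (((16 + 9) - 10)*(1 + 1))/(-3) = ((25 - 10)*2)*(-1/3) = (15*2)*(-1/3) = 30*(-1/3) = -10)
-21355 + E**2 = -21355 + (-10)**2 = -21355 + 100 = -21255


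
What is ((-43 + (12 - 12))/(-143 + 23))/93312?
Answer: 43/11197440 ≈ 3.8402e-6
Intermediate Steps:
((-43 + (12 - 12))/(-143 + 23))/93312 = ((-43 + 0)/(-120))*(1/93312) = -43*(-1/120)*(1/93312) = (43/120)*(1/93312) = 43/11197440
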